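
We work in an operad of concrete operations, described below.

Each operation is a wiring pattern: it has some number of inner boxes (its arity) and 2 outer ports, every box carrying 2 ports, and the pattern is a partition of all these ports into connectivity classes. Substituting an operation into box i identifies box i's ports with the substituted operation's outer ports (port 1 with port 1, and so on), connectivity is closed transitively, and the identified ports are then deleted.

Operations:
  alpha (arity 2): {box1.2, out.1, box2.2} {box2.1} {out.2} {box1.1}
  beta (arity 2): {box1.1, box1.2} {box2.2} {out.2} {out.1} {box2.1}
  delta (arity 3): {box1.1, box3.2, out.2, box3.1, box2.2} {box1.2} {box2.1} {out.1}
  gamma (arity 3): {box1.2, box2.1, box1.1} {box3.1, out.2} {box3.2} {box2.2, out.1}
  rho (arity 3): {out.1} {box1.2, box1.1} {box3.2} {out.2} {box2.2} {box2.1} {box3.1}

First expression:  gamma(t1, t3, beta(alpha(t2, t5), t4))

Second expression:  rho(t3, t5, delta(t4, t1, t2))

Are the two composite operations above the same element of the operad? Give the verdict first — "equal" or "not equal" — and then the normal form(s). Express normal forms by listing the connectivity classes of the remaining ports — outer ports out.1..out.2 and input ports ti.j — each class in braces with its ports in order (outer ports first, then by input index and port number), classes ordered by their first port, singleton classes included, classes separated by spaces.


not equal: they reduce to {out.1, t3.2} {out.2} {t1.1, t1.2, t3.1} {t2.1} {t2.2, t5.2} {t4.1} {t4.2} {t5.1} and {out.1} {out.2} {t1.1} {t1.2, t2.1, t2.2, t4.1} {t3.1, t3.2} {t4.2} {t5.1} {t5.2}


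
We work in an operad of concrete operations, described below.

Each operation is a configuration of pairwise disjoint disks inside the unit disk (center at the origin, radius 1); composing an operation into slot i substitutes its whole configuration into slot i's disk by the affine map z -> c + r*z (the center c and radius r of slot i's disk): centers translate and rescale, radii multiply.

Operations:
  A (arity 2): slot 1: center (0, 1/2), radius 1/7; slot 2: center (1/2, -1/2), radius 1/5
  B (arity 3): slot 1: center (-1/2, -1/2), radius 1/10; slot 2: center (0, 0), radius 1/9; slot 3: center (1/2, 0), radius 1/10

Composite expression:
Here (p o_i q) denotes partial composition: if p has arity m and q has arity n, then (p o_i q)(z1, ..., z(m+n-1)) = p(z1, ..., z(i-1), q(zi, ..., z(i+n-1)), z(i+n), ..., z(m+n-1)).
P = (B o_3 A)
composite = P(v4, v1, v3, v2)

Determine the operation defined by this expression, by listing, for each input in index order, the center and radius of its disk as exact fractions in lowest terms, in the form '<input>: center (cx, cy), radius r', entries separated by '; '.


Only the slot chain above each v matters under B; compose those maps.
input v4: applying the 1 nested substitution gives center (-1/2, -1/2), radius 1/10
input v1: applying the 1 nested substitution gives center (0, 0), radius 1/9
input v3: applying the 2 nested substitutions gives center (1/2, 1/20), radius 1/70
input v2: applying the 2 nested substitutions gives center (11/20, -1/20), radius 1/50

v1: center (0, 0), radius 1/9; v2: center (11/20, -1/20), radius 1/50; v3: center (1/2, 1/20), radius 1/70; v4: center (-1/2, -1/2), radius 1/10


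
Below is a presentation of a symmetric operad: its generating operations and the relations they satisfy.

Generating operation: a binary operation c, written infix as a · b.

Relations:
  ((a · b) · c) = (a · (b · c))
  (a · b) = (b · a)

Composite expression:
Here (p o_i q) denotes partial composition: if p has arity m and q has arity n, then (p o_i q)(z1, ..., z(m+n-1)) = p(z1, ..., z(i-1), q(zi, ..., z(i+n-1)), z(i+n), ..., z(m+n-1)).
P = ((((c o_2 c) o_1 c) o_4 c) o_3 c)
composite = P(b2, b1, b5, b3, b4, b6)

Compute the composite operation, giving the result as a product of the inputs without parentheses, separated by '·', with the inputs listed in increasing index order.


b1 · b2 · b3 · b4 · b5 · b6

With c associative and commutative, the b-input set is all that matters.
(b2 · b1) unparenthesizes to b2 · b1
(b5 · b3) unparenthesizes to b5 · b3
(b4 · b6) unparenthesizes to b4 · b6
((b5 · b3) · (b4 · b6)) unparenthesizes to b5 · b3 · b4 · b6
((b2 · b1) · ((b5 · b3) · (b4 · b6))) unparenthesizes to b2 · b1 · b5 · b3 · b4 · b6
sorting the factors by input index: b1 · b2 · b3 · b4 · b5 · b6


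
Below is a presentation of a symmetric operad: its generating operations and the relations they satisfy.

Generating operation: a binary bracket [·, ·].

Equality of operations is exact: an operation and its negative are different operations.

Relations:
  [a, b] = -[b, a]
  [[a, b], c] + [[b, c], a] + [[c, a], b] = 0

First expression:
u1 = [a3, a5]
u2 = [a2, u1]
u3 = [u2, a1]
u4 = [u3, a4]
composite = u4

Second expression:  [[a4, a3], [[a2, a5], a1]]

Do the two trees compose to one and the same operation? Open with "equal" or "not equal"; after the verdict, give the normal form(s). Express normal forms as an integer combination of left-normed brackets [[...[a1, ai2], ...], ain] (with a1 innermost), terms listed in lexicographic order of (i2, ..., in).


not equal; first: -[[[[a1, a2], a3], a5], a4] + [[[[a1, a2], a5], a3], a4] + [[[[a1, a3], a5], a2], a4] - [[[[a1, a5], a3], a2], a4]; second: -[[[[a1, a2], a5], a3], a4] + [[[[a1, a2], a5], a4], a3] + [[[[a1, a5], a2], a3], a4] - [[[[a1, a5], a2], a4], a3]

Normal form of the first expression: -[[[[a1, a2], a3], a5], a4] + [[[[a1, a2], a5], a3], a4] + [[[[a1, a3], a5], a2], a4] - [[[[a1, a5], a3], a2], a4]
Normal form of the second expression: -[[[[a1, a2], a5], a3], a4] + [[[[a1, a2], a5], a4], a3] + [[[[a1, a5], a2], a3], a4] - [[[[a1, a5], a2], a4], a3]
Different reductions; not equal.


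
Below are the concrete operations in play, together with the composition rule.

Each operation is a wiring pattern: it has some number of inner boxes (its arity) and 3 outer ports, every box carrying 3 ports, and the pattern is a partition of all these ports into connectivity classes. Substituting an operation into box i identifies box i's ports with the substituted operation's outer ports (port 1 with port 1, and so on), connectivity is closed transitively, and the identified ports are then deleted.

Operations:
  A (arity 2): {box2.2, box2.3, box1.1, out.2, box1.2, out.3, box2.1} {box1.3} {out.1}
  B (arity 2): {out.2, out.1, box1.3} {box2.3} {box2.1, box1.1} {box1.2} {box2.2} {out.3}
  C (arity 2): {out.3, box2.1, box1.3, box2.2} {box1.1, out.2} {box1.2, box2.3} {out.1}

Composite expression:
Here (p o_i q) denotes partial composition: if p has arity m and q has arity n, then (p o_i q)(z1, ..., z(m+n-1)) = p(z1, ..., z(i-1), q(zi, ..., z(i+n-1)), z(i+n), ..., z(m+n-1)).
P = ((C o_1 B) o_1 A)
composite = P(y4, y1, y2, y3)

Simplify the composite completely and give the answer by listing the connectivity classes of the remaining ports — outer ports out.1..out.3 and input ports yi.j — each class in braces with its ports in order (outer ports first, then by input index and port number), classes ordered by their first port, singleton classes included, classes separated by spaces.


{out.1} {out.2, y1.1, y1.2, y1.3, y3.3, y4.1, y4.2} {out.3, y3.1, y3.2} {y2.1} {y2.2} {y2.3} {y4.3}

Substituting into C glues patterns; closure does the rest.
A over (y4, y1) gives {out.1} {out.2, out.3, y1.1, y1.2, y1.3, y4.1, y4.2} {y4.3}, out.j being that stage's outer ports
B over (y4, y1, y2) gives {out.1, out.2, y1.1, y1.2, y1.3, y4.1, y4.2} {out.3} {y2.1} {y2.2} {y2.3} {y4.3}, out.j being that stage's outer ports
C over (y4, y1, y2, y3) gives {out.1} {out.2, y1.1, y1.2, y1.3, y3.3, y4.1, y4.2} {out.3, y3.1, y3.2} {y2.1} {y2.2} {y2.3} {y4.3}, out.j being that stage's outer ports


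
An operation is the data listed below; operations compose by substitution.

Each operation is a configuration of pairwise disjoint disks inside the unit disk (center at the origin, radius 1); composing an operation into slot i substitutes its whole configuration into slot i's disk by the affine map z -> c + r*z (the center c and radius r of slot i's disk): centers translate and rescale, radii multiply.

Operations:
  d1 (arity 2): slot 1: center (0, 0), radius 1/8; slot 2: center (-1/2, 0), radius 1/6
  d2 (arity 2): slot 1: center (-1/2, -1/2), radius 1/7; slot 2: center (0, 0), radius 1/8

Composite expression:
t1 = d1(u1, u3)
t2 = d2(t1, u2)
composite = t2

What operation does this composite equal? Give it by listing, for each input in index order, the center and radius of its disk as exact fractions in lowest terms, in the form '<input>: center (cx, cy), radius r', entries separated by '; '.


u1: center (-1/2, -1/2), radius 1/56; u2: center (0, 0), radius 1/8; u3: center (-4/7, -1/2), radius 1/42


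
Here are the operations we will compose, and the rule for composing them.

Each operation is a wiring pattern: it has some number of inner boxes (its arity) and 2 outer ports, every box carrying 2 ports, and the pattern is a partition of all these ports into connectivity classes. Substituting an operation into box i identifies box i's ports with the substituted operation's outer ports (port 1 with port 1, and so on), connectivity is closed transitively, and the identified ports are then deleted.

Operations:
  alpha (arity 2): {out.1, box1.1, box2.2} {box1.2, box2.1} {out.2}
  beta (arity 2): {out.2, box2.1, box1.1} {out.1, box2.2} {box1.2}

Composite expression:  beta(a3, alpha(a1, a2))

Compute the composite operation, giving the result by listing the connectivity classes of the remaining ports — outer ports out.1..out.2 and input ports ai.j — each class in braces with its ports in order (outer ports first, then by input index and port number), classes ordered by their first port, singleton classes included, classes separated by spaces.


Substituting into beta glues patterns; closure does the rest.
through alpha, on inputs (a1, a2): {out.1, a1.1, a2.2} {out.2} {a1.2, a2.1} (out.j = stage outer ports)
through beta, on inputs (a3, a1, a2): {out.1} {out.2, a1.1, a2.2, a3.1} {a1.2, a2.1} {a3.2} (out.j = stage outer ports)

{out.1} {out.2, a1.1, a2.2, a3.1} {a1.2, a2.1} {a3.2}


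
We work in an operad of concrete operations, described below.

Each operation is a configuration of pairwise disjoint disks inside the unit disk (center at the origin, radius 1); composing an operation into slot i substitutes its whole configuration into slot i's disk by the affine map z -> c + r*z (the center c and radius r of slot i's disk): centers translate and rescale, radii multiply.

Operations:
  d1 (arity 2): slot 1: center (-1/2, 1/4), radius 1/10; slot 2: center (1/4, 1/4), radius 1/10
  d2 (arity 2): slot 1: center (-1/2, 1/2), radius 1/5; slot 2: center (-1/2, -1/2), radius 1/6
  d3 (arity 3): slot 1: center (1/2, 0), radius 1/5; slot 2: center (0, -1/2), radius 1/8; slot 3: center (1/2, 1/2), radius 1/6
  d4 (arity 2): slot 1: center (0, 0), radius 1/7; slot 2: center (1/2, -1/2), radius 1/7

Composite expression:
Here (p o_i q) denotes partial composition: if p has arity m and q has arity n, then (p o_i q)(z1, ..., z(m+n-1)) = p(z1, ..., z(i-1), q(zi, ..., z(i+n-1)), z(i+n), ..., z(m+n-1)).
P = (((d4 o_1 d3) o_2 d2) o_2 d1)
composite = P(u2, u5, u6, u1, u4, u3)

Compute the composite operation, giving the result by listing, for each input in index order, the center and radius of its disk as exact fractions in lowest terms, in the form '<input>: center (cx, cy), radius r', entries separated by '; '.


u1: center (-1/112, -9/112), radius 1/336; u2: center (1/14, 0), radius 1/35; u3: center (1/2, -1/2), radius 1/7; u4: center (1/14, 1/14), radius 1/42; u5: center (-3/280, -69/1120), radius 1/2800; u6: center (-9/1120, -69/1120), radius 1/2800


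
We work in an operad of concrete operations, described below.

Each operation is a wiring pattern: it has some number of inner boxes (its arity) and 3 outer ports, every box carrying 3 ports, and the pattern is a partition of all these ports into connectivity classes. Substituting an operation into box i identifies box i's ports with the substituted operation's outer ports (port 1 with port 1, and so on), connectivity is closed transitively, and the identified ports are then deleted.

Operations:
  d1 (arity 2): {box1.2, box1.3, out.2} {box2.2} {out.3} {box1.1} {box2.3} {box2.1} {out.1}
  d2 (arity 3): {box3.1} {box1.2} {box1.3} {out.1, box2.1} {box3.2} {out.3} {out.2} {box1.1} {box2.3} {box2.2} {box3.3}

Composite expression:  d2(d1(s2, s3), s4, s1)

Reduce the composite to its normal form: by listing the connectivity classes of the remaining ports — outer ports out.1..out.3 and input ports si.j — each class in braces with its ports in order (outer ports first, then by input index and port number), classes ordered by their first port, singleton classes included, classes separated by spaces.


Two ports join when wires chain via d2-identified ports.
after d1, the pattern on (s2, s3) reads {out.1} {out.2, s2.2, s2.3} {out.3} {s2.1} {s3.1} {s3.2} {s3.3} (out.j = its outer ports)
after d2, the pattern on (s2, s3, s4, s1) reads {out.1, s4.1} {out.2} {out.3} {s1.1} {s1.2} {s1.3} {s2.1} {s2.2, s2.3} {s3.1} {s3.2} {s3.3} {s4.2} {s4.3} (out.j = its outer ports)

{out.1, s4.1} {out.2} {out.3} {s1.1} {s1.2} {s1.3} {s2.1} {s2.2, s2.3} {s3.1} {s3.2} {s3.3} {s4.2} {s4.3}


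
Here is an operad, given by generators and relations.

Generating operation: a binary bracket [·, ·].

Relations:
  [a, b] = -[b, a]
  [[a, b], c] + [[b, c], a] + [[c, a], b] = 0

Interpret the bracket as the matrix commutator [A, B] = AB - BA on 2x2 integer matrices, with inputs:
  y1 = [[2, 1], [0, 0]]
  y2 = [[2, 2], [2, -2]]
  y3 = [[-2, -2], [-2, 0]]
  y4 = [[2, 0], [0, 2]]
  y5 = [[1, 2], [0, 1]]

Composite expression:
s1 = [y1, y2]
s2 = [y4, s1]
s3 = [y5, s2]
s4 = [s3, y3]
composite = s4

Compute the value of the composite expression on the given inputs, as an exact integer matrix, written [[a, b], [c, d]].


[[0, 0], [0, 0]]

[y1, y2] = [[2, 0], [-4, -2]]
[y4, [y1, y2]] = [[0, 0], [0, 0]]
[y5, [y4, [y1, y2]]] = [[0, 0], [0, 0]]
[[y5, [y4, [y1, y2]]], y3] = [[0, 0], [0, 0]]


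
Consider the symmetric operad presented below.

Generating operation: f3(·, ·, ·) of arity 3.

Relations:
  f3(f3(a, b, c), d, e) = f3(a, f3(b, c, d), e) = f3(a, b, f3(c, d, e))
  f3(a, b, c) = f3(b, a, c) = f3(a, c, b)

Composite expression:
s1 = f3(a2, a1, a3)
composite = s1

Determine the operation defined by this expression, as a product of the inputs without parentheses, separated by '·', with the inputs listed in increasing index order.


a1 · a2 · a3


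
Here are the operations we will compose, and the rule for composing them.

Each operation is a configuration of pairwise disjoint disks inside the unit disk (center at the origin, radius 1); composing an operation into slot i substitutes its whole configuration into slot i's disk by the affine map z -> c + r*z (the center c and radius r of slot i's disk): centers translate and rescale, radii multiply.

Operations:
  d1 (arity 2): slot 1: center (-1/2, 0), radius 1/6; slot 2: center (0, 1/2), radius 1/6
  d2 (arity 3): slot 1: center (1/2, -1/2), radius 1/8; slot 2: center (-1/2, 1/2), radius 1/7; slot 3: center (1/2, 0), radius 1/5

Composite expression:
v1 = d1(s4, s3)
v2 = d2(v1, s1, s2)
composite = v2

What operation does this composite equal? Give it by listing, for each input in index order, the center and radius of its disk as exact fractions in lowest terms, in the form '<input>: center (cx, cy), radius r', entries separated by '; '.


s1: center (-1/2, 1/2), radius 1/7; s2: center (1/2, 0), radius 1/5; s3: center (1/2, -7/16), radius 1/48; s4: center (7/16, -1/2), radius 1/48

Follow each s-input down from d2: c' goes to c + r*c', radius to r*r'.
tracing s4 down its 2-map path: center (7/16, -1/2), radius 1/48
tracing s3 down its 2-map path: center (1/2, -7/16), radius 1/48
tracing s1 down its 1-map path: center (-1/2, 1/2), radius 1/7
tracing s2 down its 1-map path: center (1/2, 0), radius 1/5


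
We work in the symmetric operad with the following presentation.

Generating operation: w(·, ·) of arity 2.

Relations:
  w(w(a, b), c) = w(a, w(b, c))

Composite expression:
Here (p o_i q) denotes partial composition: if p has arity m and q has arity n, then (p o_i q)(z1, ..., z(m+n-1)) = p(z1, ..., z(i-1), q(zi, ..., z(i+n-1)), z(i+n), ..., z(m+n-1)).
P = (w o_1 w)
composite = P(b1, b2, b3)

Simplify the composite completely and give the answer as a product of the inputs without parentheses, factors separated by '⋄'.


Every regrouping of w is equal, so read the b-inputs in written order.
w(b1, b2) unparenthesizes to b1 ⋄ b2
w(w(b1, b2), b3) unparenthesizes to b1 ⋄ b2 ⋄ b3

b1 ⋄ b2 ⋄ b3


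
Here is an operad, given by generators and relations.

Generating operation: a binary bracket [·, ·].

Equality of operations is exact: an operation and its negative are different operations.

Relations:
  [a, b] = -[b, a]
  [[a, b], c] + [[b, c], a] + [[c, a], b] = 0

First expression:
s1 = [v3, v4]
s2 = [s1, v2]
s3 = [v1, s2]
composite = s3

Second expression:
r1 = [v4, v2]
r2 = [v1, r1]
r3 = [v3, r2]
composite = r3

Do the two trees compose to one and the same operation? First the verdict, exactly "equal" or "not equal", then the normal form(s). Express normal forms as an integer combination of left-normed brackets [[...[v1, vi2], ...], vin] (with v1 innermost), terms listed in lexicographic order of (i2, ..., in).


not equal; the first gives -[[[v1, v2], v3], v4] + [[[v1, v2], v4], v3] + [[[v1, v3], v4], v2] - [[[v1, v4], v3], v2] and the second [[[v1, v2], v4], v3] - [[[v1, v4], v2], v3]

Normal form of the first expression: -[[[v1, v2], v3], v4] + [[[v1, v2], v4], v3] + [[[v1, v3], v4], v2] - [[[v1, v4], v3], v2]
Normal form of the second expression: [[[v1, v2], v4], v3] - [[[v1, v4], v2], v3]
They disagree, so not equal.


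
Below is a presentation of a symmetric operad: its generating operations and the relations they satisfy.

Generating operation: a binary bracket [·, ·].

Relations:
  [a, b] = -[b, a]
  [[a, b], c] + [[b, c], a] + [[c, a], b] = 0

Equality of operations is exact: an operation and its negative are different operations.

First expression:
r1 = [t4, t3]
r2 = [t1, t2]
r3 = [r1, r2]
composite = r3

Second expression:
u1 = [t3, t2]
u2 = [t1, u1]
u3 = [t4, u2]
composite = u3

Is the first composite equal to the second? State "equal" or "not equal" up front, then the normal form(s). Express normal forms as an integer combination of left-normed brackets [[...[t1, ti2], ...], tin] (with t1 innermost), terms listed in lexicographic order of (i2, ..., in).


not equal: they reduce to [[[t1, t2], t3], t4] - [[[t1, t2], t4], t3] and [[[t1, t2], t3], t4] - [[[t1, t3], t2], t4]

The first expression reduces to [[[t1, t2], t3], t4] - [[[t1, t2], t4], t3]
The second expression reduces to [[[t1, t2], t3], t4] - [[[t1, t3], t2], t4]
They disagree, so not equal.


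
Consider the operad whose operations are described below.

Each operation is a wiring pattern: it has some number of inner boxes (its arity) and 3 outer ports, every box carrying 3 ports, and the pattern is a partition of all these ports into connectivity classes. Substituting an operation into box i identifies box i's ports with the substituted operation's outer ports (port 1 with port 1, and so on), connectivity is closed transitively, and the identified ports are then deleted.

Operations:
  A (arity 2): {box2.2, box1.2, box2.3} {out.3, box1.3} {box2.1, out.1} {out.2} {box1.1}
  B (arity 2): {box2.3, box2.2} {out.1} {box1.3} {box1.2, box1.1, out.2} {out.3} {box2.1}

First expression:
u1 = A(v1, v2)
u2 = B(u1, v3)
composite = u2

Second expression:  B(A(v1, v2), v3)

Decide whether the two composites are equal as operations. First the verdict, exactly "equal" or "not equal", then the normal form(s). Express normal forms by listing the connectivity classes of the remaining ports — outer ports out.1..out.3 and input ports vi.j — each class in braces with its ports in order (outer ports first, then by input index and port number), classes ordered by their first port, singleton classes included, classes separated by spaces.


The first expression, normalized: {out.1} {out.2, v2.1} {out.3} {v1.1} {v1.2, v2.2, v2.3} {v1.3} {v3.1} {v3.2, v3.3}
The second expression, normalized: {out.1} {out.2, v2.1} {out.3} {v1.1} {v1.2, v2.2, v2.3} {v1.3} {v3.1} {v3.2, v3.3}
Identical normal forms: equal.

equal; the common form is {out.1} {out.2, v2.1} {out.3} {v1.1} {v1.2, v2.2, v2.3} {v1.3} {v3.1} {v3.2, v3.3}


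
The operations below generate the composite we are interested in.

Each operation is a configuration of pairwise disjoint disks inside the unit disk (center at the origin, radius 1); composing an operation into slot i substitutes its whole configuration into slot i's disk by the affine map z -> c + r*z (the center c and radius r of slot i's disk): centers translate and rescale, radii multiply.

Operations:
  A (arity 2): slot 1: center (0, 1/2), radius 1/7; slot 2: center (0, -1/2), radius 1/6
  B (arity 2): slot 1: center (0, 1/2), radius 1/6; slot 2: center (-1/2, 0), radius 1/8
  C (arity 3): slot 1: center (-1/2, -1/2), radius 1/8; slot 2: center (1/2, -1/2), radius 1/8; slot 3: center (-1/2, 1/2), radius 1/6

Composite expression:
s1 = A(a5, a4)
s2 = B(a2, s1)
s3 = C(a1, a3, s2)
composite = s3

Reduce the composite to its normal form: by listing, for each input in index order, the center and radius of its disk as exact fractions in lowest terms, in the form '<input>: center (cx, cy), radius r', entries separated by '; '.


Nesting under C composes maps z -> c + r*z down each a-path.
for a1, the 1-step affine chain lands on center (-1/2, -1/2), radius 1/8
for a3, the 1-step affine chain lands on center (1/2, -1/2), radius 1/8
for a2, the 2-step affine chain lands on center (-1/2, 7/12), radius 1/36
for a5, the 3-step affine chain lands on center (-7/12, 49/96), radius 1/336
for a4, the 3-step affine chain lands on center (-7/12, 47/96), radius 1/288

a1: center (-1/2, -1/2), radius 1/8; a2: center (-1/2, 7/12), radius 1/36; a3: center (1/2, -1/2), radius 1/8; a4: center (-7/12, 47/96), radius 1/288; a5: center (-7/12, 49/96), radius 1/336


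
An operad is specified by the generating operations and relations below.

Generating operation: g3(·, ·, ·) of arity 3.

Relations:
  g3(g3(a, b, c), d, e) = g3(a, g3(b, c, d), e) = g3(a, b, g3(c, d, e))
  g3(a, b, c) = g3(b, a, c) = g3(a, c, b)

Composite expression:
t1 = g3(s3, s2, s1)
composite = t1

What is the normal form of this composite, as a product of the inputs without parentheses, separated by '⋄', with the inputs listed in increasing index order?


s1 ⋄ s2 ⋄ s3

Shape and order are irrelevant to g3; the s-input set decides.
g3(s3, s2, s1) unparenthesizes to s3 ⋄ s2 ⋄ s1
the factors in increasing index order: s1 ⋄ s2 ⋄ s3


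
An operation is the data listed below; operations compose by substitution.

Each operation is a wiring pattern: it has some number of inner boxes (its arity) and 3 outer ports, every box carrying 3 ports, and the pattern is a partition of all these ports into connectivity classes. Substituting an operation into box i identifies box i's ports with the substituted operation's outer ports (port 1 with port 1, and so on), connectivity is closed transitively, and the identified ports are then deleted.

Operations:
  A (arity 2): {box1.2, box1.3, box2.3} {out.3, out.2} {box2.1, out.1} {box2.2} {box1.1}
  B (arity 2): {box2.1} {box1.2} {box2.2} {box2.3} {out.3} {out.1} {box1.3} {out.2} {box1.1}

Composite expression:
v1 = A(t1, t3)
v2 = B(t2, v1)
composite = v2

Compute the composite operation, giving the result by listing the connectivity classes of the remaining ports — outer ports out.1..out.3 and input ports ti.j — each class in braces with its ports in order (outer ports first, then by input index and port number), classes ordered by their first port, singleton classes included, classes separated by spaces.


{out.1} {out.2} {out.3} {t1.1} {t1.2, t1.3, t3.3} {t2.1} {t2.2} {t2.3} {t3.1} {t3.2}

After gluing at B, chains via deleted ports link the t-ports.
stage A: inputs (t1, t3), connectivity {out.1, t3.1} {out.2, out.3} {t1.1} {t1.2, t1.3, t3.3} {t3.2}, out.j its boundary
stage B: inputs (t2, t1, t3), connectivity {out.1} {out.2} {out.3} {t1.1} {t1.2, t1.3, t3.3} {t2.1} {t2.2} {t2.3} {t3.1} {t3.2}, out.j its boundary


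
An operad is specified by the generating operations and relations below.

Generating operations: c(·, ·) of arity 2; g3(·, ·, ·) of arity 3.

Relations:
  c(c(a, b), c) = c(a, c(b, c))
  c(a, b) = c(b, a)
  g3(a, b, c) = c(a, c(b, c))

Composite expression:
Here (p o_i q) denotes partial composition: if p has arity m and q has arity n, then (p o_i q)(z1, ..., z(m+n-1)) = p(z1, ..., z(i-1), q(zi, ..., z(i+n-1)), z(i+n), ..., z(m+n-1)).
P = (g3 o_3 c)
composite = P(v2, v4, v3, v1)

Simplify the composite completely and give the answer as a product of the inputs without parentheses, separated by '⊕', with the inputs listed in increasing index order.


Any arrangement under g3 is one operation, so sort the v-inputs.
c(v3, v1) flattens to v3 ⊕ v1
g3(v2, v4, c(v3, v1)) flattens to v2 ⊕ v4 ⊕ v3 ⊕ v1
the factors in increasing index order: v1 ⊕ v2 ⊕ v3 ⊕ v4

v1 ⊕ v2 ⊕ v3 ⊕ v4


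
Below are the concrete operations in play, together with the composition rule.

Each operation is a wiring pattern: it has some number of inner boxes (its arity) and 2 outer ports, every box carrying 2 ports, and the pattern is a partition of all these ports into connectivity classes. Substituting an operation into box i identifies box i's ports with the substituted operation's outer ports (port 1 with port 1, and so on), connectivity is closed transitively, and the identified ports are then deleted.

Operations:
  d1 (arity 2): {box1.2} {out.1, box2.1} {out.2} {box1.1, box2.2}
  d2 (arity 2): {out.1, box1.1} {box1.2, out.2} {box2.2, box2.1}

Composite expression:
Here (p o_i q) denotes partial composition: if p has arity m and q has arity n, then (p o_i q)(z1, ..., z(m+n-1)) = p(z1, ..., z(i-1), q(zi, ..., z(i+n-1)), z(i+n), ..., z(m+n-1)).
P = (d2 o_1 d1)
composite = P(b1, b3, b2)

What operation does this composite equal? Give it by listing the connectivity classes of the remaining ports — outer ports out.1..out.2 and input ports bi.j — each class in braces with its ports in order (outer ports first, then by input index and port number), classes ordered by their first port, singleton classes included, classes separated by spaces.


{out.1, b3.1} {out.2} {b1.1, b3.2} {b1.2} {b2.1, b2.2}

Two ports join when wires chain via d2-identified ports.
through d1, on inputs (b1, b3): {out.1, b3.1} {out.2} {b1.1, b3.2} {b1.2} (out.j = stage outer ports)
through d2, on inputs (b1, b3, b2): {out.1, b3.1} {out.2} {b1.1, b3.2} {b1.2} {b2.1, b2.2} (out.j = stage outer ports)


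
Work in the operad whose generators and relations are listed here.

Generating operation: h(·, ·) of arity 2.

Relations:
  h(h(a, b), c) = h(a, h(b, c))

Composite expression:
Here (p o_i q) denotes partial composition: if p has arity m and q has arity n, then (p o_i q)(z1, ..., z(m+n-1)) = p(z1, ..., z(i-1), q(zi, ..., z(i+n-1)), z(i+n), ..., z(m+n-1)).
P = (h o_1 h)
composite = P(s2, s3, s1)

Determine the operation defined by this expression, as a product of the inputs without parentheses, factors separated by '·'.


s2 · s3 · s1

Every regrouping of h is equal, so read the s-inputs in written order.
h(s2, s3) collapses to s2 · s3
h(h(s2, s3), s1) collapses to s2 · s3 · s1


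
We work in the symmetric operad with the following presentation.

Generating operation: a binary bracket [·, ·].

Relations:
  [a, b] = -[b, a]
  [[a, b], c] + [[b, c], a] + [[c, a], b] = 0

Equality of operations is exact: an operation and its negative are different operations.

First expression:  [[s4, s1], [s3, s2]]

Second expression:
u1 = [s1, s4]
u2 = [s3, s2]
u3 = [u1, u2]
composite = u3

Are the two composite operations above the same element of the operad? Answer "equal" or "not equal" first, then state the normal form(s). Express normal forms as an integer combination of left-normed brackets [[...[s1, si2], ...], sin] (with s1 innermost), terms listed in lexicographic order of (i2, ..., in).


The first composite normalizes to [[[s1, s4], s2], s3] - [[[s1, s4], s3], s2]
The second composite normalizes to -[[[s1, s4], s2], s3] + [[[s1, s4], s3], s2]
Distinct normal forms: not equal.

not equal: they reduce to [[[s1, s4], s2], s3] - [[[s1, s4], s3], s2] and -[[[s1, s4], s2], s3] + [[[s1, s4], s3], s2]


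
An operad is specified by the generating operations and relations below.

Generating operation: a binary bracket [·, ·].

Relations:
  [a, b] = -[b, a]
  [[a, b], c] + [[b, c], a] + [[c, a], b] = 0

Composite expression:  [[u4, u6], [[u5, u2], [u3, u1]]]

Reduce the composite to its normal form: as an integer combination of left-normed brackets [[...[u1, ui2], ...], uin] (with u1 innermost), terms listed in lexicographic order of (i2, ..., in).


[[[[[u1, u3], u2], u5], u4], u6] - [[[[[u1, u3], u2], u5], u6], u4] - [[[[[u1, u3], u5], u2], u4], u6] + [[[[[u1, u3], u5], u2], u6], u4]


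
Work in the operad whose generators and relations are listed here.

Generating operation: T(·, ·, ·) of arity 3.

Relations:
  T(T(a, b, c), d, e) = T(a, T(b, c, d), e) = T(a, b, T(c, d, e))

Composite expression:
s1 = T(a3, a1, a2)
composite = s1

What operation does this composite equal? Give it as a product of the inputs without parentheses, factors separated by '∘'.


a3 ∘ a1 ∘ a2


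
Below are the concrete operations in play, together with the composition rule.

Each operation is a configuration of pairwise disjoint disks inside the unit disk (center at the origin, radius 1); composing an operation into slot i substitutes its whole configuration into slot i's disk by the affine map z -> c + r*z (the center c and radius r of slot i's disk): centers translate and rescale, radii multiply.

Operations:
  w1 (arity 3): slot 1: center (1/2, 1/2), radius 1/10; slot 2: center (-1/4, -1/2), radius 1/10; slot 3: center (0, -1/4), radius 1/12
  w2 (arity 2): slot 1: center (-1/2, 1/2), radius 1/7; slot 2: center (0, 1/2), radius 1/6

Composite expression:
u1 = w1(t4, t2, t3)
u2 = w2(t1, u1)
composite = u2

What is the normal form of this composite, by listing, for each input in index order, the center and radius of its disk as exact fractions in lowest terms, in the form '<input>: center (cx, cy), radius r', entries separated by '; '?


Follow each t-input down from w2: c' goes to c + r*c', radius to r*r'.
tracing t1 down its 1-map path: center (-1/2, 1/2), radius 1/7
tracing t4 down its 2-map path: center (1/12, 7/12), radius 1/60
tracing t2 down its 2-map path: center (-1/24, 5/12), radius 1/60
tracing t3 down its 2-map path: center (0, 11/24), radius 1/72

t1: center (-1/2, 1/2), radius 1/7; t2: center (-1/24, 5/12), radius 1/60; t3: center (0, 11/24), radius 1/72; t4: center (1/12, 7/12), radius 1/60


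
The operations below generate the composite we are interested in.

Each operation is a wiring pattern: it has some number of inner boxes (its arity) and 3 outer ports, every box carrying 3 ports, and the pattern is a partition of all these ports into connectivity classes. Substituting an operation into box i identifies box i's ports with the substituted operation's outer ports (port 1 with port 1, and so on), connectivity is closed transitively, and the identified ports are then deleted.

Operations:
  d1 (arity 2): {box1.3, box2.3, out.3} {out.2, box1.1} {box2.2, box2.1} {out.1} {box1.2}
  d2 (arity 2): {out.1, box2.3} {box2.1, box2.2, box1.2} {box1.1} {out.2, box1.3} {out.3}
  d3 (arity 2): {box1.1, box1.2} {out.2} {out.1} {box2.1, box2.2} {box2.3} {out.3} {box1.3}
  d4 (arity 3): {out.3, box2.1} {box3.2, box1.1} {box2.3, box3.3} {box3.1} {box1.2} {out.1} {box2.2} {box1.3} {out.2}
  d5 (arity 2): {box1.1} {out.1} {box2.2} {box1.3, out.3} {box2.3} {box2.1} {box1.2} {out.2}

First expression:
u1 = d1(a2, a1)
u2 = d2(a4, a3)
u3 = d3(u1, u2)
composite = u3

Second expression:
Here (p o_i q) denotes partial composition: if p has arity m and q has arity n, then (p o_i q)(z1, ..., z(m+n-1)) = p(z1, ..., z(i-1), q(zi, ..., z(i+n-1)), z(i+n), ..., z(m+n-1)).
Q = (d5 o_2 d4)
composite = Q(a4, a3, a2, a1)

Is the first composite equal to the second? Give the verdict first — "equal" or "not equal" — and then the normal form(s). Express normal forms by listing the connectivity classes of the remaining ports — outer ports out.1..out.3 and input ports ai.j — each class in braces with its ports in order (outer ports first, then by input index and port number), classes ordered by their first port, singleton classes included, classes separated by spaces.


Reducing the first expression gives {out.1} {out.2} {out.3} {a1.1, a1.2} {a1.3, a2.3} {a2.1} {a2.2} {a3.1, a3.2, a4.2} {a3.3, a4.3} {a4.1}
Reducing the second expression gives {out.1} {out.2} {out.3, a4.3} {a1.1} {a1.2, a3.1} {a1.3, a2.3} {a2.1} {a2.2} {a3.2} {a3.3} {a4.1} {a4.2}
No match — not equal.

not equal; the first gives {out.1} {out.2} {out.3} {a1.1, a1.2} {a1.3, a2.3} {a2.1} {a2.2} {a3.1, a3.2, a4.2} {a3.3, a4.3} {a4.1} and the second {out.1} {out.2} {out.3, a4.3} {a1.1} {a1.2, a3.1} {a1.3, a2.3} {a2.1} {a2.2} {a3.2} {a3.3} {a4.1} {a4.2}


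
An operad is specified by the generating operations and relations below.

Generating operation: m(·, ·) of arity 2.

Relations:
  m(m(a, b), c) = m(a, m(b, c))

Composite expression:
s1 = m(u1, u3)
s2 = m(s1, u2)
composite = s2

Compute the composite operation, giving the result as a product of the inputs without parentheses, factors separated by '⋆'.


u1 ⋆ u3 ⋆ u2


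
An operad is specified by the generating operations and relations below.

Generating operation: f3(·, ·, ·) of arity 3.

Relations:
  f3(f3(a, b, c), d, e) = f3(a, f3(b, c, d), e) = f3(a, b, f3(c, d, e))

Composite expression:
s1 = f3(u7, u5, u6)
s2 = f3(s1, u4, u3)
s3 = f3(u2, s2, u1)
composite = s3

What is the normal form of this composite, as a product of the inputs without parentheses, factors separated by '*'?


u2 * u7 * u5 * u6 * u4 * u3 * u1


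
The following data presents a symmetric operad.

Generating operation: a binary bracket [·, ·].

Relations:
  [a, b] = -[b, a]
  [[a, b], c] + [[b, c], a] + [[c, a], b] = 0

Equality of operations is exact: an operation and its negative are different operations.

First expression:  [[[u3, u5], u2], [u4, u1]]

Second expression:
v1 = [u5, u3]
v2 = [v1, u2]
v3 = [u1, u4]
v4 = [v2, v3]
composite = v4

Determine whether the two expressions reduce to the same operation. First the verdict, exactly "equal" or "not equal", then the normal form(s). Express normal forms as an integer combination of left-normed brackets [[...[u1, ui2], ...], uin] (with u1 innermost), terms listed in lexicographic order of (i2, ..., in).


equal — both sides give -[[[[u1, u4], u2], u3], u5] + [[[[u1, u4], u2], u5], u3] + [[[[u1, u4], u3], u5], u2] - [[[[u1, u4], u5], u3], u2]

The first expression, normalized: -[[[[u1, u4], u2], u3], u5] + [[[[u1, u4], u2], u5], u3] + [[[[u1, u4], u3], u5], u2] - [[[[u1, u4], u5], u3], u2]
The second expression, normalized: -[[[[u1, u4], u2], u3], u5] + [[[[u1, u4], u2], u5], u3] + [[[[u1, u4], u3], u5], u2] - [[[[u1, u4], u5], u3], u2]
The forms coincide; equal.


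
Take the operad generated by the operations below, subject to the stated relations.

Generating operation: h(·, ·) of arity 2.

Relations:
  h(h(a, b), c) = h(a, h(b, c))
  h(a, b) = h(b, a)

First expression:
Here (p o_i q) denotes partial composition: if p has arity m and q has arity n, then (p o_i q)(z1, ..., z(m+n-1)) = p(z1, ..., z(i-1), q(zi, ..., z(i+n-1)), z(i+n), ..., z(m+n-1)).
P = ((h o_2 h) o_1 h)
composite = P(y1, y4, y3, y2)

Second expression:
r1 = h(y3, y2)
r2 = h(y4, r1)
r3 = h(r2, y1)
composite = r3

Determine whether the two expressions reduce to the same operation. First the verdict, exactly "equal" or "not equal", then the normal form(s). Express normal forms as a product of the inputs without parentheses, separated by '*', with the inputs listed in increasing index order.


equal; both compose to y1 * y2 * y3 * y4

Normal form of the first expression: y1 * y2 * y3 * y4
Normal form of the second expression: y1 * y2 * y3 * y4
Same normal form: equal.


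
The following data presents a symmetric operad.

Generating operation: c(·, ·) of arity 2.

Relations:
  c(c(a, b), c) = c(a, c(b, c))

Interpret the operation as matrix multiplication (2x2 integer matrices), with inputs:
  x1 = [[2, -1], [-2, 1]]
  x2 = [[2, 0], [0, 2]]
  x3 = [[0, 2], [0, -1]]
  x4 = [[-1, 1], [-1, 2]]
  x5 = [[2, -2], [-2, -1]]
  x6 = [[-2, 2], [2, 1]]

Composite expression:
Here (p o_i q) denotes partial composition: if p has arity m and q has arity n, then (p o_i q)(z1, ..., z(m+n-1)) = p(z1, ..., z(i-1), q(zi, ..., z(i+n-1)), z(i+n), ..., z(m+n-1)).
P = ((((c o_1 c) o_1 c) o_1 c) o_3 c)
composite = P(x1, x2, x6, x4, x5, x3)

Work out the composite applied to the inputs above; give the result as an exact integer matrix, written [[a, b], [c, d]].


[[0, 36], [0, -36]]

c(x1, x2) = [[4, -2], [-4, 2]]
c(x6, x4) = [[0, 2], [-3, 4]]
c(c(x1, x2), c(x6, x4)) = [[6, 0], [-6, 0]]
c(c(c(x1, x2), c(x6, x4)), x5) = [[12, -12], [-12, 12]]
c(c(c(c(x1, x2), c(x6, x4)), x5), x3) = [[0, 36], [0, -36]]


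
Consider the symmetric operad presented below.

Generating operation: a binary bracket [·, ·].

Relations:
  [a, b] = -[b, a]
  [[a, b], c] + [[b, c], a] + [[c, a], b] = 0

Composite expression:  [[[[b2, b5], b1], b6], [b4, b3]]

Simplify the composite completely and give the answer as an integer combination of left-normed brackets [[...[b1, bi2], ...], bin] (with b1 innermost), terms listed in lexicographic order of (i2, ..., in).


[[[[[b1, b2], b5], b6], b3], b4] - [[[[[b1, b2], b5], b6], b4], b3] - [[[[[b1, b5], b2], b6], b3], b4] + [[[[[b1, b5], b2], b6], b4], b3]

In the tensor algebra, words opening b1 carry the b1-anchored form.
Composite bracket: [[[[b2, b5], b1], b6], [b4, b3]]
Full expansion: 32 signed words from ab - ba (2^5 = 32).
Words beginning with b1 determine it all:
  from b1b2b5b6b3b4, sign +1: term +[[[[[b1, b2], b5], b6], b3], b4]
  from b1b2b5b6b4b3, sign -1: term -[[[[[b1, b2], b5], b6], b4], b3]
  from b1b5b2b6b3b4, sign -1: term -[[[[[b1, b5], b2], b6], b3], b4]
  from b1b5b2b6b4b3, sign +1: term +[[[[[b1, b5], b2], b6], b4], b3]


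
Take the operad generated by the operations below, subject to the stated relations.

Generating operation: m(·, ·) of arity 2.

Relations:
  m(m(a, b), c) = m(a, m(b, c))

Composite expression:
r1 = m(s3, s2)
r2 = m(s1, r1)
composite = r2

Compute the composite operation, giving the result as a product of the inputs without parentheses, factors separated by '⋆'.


s1 ⋆ s3 ⋆ s2

Associativity of m dissolves the nesting; only the s-input order survives.
m(s3, s2) flattens to s3 ⋆ s2
m(s1, m(s3, s2)) flattens to s1 ⋆ s3 ⋆ s2


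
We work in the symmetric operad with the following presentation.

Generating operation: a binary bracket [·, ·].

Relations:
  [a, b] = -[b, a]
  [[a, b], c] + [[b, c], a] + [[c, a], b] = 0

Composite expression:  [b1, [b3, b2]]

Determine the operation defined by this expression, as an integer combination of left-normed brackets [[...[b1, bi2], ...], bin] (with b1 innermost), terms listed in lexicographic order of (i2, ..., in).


Skip Jacobi rewriting: expand, keep b1-initial words, read off terms.
Composite bracket: [b1, [b3, b2]]
Each bracket splits as ab - ba, giving 4 signed words (2^2 = 4).
Keep just the words that open with b1:
  b1b2b3 (sign -1) contributes -[[b1, b2], b3]
  b1b3b2 (sign +1) contributes +[[b1, b3], b2]

-[[b1, b2], b3] + [[b1, b3], b2]


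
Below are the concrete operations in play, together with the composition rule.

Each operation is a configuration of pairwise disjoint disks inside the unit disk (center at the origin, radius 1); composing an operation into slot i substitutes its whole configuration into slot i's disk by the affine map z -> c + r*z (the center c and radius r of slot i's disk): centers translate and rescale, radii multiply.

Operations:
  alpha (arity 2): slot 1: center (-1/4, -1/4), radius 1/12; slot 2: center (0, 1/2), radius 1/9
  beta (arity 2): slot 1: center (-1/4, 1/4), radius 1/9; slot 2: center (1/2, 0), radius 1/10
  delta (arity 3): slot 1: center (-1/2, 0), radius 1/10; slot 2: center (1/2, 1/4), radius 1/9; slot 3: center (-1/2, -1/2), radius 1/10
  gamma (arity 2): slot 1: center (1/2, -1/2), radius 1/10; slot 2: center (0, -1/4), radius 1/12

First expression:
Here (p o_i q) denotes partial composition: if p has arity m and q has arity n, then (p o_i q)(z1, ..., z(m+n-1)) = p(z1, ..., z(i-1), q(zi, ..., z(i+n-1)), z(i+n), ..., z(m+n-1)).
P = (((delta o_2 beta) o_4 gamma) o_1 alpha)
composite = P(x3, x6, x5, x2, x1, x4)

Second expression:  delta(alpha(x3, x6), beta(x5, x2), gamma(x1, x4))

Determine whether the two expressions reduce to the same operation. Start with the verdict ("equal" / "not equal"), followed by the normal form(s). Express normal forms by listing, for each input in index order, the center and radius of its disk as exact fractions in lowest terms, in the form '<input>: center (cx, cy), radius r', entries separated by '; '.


The first expression reduces to x1: center (-9/20, -11/20), radius 1/100; x2: center (5/9, 1/4), radius 1/90; x3: center (-21/40, -1/40), radius 1/120; x4: center (-1/2, -21/40), radius 1/120; x5: center (17/36, 5/18), radius 1/81; x6: center (-1/2, 1/20), radius 1/90
The second expression reduces to x1: center (-9/20, -11/20), radius 1/100; x2: center (5/9, 1/4), radius 1/90; x3: center (-21/40, -1/40), radius 1/120; x4: center (-1/2, -21/40), radius 1/120; x5: center (17/36, 5/18), radius 1/81; x6: center (-1/2, 1/20), radius 1/90
Identical normal forms: equal.

equal — both sides give x1: center (-9/20, -11/20), radius 1/100; x2: center (5/9, 1/4), radius 1/90; x3: center (-21/40, -1/40), radius 1/120; x4: center (-1/2, -21/40), radius 1/120; x5: center (17/36, 5/18), radius 1/81; x6: center (-1/2, 1/20), radius 1/90
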